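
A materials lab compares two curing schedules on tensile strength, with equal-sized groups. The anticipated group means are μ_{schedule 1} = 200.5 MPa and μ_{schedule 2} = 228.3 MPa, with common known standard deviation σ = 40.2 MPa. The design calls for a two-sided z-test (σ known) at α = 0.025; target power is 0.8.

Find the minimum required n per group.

n = 40 per group

Standardized effect: d = |μ_{schedule 1} − μ_{schedule 2}| / σ = |200.5 − 228.3| / 40.2 = 0.6915
For power 0.8 need Φ(δ − z_{0.0125}) = 0.8, so δ = z_{0.0125} + z_{0.20} = 2.241 + 0.842 = 3.083.
(Ignoring the negligible lower-tail rejection probability gives the usual closed-form inversion.)
δ = d·√(n/2) ⇒ n = 2(δ/d)² = 2 × (3.083 / 0.6915)² = 39.75.
Rounding up, n = 40 per group.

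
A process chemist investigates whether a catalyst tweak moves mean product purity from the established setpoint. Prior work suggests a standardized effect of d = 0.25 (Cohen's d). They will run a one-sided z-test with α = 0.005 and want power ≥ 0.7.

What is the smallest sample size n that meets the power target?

n = 154

For power 0.7 need Φ(δ − z_{0.005}) = 0.7, so δ = z_{0.005} + z_{0.30} = 2.576 + 0.524 = 3.100.
δ = d·√n ⇒ n = (δ/d)² = (3.100 / 0.25)² = 153.78.
Rounding up, n = 154.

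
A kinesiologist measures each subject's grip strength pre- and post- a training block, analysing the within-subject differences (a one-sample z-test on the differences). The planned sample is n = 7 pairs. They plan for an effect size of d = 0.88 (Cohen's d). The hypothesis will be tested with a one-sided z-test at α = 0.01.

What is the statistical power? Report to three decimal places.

Power ≈ 0.501

Noncentrality parameter: δ = d·√n = 0.88 × √7 = 2.3283
One-sided α = 0.01 → critical value z_{0.01} = 2.326.
Power = P(Z > 2.326 − δ) = Φ(0.002) = 0.5008.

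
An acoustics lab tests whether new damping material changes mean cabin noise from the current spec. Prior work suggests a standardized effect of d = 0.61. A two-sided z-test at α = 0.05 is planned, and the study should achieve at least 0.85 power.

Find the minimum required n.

n = 25

Set Φ(δ − 1.960) = 0.85; then δ − 1.960 = Φ⁻¹(0.85) = 1.036, giving δ = 2.996.
(The Φ(−δ − z_{α/2}) term is vanishingly small for δ > 0 and is dropped in the standard sample-size formula.)
δ = d·√n ⇒ n = (δ/d)² = (2.996 / 0.61)² = 24.13.
Round up to the next whole unit.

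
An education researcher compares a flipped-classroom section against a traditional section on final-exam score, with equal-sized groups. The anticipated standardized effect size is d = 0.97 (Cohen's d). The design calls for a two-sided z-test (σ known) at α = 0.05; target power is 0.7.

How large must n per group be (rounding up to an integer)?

n = 14 per group

Set Φ(δ − 1.960) = 0.7; then δ − 1.960 = Φ⁻¹(0.7) = 0.524, giving δ = 2.484.
(For δ > 0 the lower-tail rejection region contributes negligibly to power, so the one-term inversion is standard.)
δ = d·√(n/2) ⇒ n = 2(δ/d)² = 2 × (2.484 / 0.97)² = 13.12.
Rounding up, n = 14 per group.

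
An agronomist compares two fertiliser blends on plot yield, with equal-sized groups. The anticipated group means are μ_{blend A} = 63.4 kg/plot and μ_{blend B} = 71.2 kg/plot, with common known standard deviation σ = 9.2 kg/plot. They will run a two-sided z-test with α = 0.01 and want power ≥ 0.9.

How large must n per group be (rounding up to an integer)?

Standardized effect: d = |μ_{blend A} − μ_{blend B}| / σ = |63.4 − 71.2| / 9.2 = 0.8478
Set Φ(δ − 2.576) = 0.9; then δ − 2.576 = Φ⁻¹(0.9) = 1.282, giving δ = 3.857.
(The Φ(−δ − z_{α/2}) term is vanishingly small for δ > 0 and is dropped in the standard sample-size formula.)
δ = d·√(n/2) ⇒ n = 2(δ/d)² = 2 × (3.857 / 0.8478)² = 41.40.
Rounding up, n = 42 per group.

n = 42 per group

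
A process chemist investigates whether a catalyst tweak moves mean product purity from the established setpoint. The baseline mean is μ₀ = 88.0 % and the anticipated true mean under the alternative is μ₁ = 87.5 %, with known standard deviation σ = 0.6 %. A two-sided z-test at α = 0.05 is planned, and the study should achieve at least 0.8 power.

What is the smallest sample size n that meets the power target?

Standardized effect: d = |μ₁ − μ₀| / σ = |87.5 − 88.0| / 0.6 = 0.8333
Set Φ(δ − 1.960) = 0.8; then δ − 1.960 = Φ⁻¹(0.8) = 0.842, giving δ = 2.802.
(Ignoring the negligible lower-tail rejection probability gives the usual closed-form inversion.)
δ = d·√n ⇒ n = (δ/d)² = (2.802 / 0.8333)² = 11.30.
Round up to the next whole unit.

n = 12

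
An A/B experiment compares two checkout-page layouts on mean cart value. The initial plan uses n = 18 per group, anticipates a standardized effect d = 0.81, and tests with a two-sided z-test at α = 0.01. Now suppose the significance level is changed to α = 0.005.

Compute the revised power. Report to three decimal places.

δ = d·√(n/2) = 0.81 × √(18/2) = 2.4300 (unchanged). New critical value: z_{0.0025} = 2.807.
Revised power = Φ(δ − 2.807) + Φ(−δ − 2.807) = Φ(-0.377) + Φ(-5.237) = 0.3531 + 0.0000 = 0.3531.

Power ≈ 0.353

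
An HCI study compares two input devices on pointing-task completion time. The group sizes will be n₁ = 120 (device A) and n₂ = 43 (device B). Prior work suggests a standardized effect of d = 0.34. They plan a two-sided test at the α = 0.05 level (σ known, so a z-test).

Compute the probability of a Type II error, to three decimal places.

β ≈ 0.519

Noncentrality parameter: δ = d / √(1/n₁ + 1/n₂) = 0.34 / √(1/120 + 1/43) = 1.9130
Two-sided α = 0.05 → critical value z_{0.025} = 1.960.
Power = Φ(δ − 1.960) + Φ(−δ − 1.960) = Φ(-0.047) + Φ(-3.873) = 0.4813 + 0.0001 = 0.4813.
Type II error: β = 1 − power = 1 − 0.4813 = 0.5187.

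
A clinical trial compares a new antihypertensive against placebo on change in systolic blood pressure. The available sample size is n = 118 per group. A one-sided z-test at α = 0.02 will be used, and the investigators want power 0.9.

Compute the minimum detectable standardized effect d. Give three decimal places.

Required noncentrality: δ = z_{0.02} + z_{0.10} = 2.054 + 1.282 = 3.335.
δ = d·√(n/2) ⇒ d = δ/√(n/2) = 3.335/√(118/2) = 0.4342.

d ≈ 0.434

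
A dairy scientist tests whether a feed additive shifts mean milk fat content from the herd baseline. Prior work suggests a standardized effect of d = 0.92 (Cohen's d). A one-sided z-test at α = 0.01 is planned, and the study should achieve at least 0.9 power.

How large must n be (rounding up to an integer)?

Set Φ(δ − 2.326) = 0.9; then δ − 2.326 = Φ⁻¹(0.9) = 1.282, giving δ = 3.608.
δ = d·√n ⇒ n = (δ/d)² = (3.608 / 0.92)² = 15.38.
Round up to the next whole unit.

n = 16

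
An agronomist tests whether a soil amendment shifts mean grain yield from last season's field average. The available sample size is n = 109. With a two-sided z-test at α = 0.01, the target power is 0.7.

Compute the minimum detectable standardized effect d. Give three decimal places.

Required noncentrality: δ = z_{0.005} + z_{0.30} = 2.576 + 0.524 = 3.100.
(The second rejection-region term Φ(−δ − z_{α/2}) is negligible and dropped.)
δ = d·√n ⇒ d = δ/√n = 3.100/√109 = 0.2969.

d ≈ 0.297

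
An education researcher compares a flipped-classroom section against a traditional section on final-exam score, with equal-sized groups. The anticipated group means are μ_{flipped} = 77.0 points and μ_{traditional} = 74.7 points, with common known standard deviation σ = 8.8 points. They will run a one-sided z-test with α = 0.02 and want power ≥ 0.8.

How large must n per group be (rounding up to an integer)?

n = 246 per group

Standardized effect: d = |μ_{flipped} − μ_{traditional}| / σ = |77.0 − 74.7| / 8.8 = 0.2614
Set Φ(δ − 2.054) = 0.8; then δ − 2.054 = Φ⁻¹(0.8) = 0.842, giving δ = 2.895.
δ = d·√(n/2) ⇒ n = 2(δ/d)² = 2 × (2.895 / 0.2614)² = 245.44.
Round up to the next whole unit.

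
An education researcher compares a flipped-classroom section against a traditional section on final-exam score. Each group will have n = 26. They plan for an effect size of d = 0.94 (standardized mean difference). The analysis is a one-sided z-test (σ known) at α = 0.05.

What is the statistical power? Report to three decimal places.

Power ≈ 0.959

Noncentrality parameter: δ = d·√(n/2) = 0.94 × √(26/2) = 3.3892
Critical value for a one-sided test at α = 0.05: z_α = 1.645.
Power = P(Z > 1.645 − δ) = Φ(1.744) = 0.9595.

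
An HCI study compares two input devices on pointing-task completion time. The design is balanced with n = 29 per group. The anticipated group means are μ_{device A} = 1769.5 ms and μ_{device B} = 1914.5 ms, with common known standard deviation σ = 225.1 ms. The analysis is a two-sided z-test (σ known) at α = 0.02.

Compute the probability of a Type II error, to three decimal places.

Standardized effect: d = |μ_{device A} − μ_{device B}| / σ = |1769.5 − 1914.5| / 225.1 = 0.6442
Noncentrality parameter: δ = d·√(n/2) = 0.6442 × √(29/2) = 2.4529
Critical value for a two-sided test at α = 0.02: z_{α/2} = 2.326.
Power = Φ(δ − 2.326) + Φ(−δ − 2.326) = Φ(0.127) + Φ(-4.779) = 0.5503 + 0.0000 = 0.5503.
Type II error: β = 1 − power = 1 − 0.5503 = 0.4497.

β ≈ 0.450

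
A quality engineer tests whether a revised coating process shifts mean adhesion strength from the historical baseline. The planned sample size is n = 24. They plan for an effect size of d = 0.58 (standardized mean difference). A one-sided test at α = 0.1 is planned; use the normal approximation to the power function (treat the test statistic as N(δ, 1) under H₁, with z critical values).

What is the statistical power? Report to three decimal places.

Power ≈ 0.941

Noncentrality parameter: λ = d·√n = 0.58 × √24 = 2.8414
One-sided α = 0.1 → critical value z_{0.1} = 1.282.
Power = Φ(λ − 1.282) = Φ(1.560) = 0.9406.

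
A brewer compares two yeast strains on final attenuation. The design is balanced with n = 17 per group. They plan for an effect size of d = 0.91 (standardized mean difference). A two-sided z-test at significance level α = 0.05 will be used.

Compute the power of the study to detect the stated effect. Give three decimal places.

Power ≈ 0.756

Noncentrality parameter: δ = d·√(n/2) = 0.91 × √(17/2) = 2.6531
Two-sided α = 0.05 → critical value z_{0.025} = 1.960.
Power = Φ(δ − 1.960) + Φ(−δ − 1.960) = Φ(0.693) + Φ(-4.613) = 0.7559 + 0.0000 = 0.7559.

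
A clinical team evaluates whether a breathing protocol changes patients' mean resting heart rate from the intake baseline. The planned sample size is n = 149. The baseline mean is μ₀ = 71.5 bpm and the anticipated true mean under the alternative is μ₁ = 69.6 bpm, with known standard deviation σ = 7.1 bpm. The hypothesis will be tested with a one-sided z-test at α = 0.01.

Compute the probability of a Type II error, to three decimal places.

Standardized effect: d = |μ₁ − μ₀| / σ = |69.6 − 71.5| / 7.1 = 0.2676
Noncentrality parameter: δ = d·√n = 0.2676 × √149 = 3.2665
Critical value for a one-sided test at α = 0.01: z_α = 2.326.
Power = Φ(δ − 2.326) = Φ(0.940) = 0.8264.
Type II error: β = 1 − power = 1 − 0.8264 = 0.1736.

β ≈ 0.174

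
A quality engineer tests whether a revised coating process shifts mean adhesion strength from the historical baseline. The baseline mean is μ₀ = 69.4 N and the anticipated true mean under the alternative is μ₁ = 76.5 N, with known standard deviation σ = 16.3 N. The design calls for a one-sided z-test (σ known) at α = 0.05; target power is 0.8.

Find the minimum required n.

n = 33

Standardized effect: d = |μ₁ − μ₀| / σ = |76.5 − 69.4| / 16.3 = 0.4356
Set Φ(δ − 1.645) = 0.8; then δ − 1.645 = Φ⁻¹(0.8) = 0.842, giving δ = 2.486.
δ = d·√n ⇒ n = (δ/d)² = (2.486 / 0.4356)² = 32.59.
Round up to the next whole unit.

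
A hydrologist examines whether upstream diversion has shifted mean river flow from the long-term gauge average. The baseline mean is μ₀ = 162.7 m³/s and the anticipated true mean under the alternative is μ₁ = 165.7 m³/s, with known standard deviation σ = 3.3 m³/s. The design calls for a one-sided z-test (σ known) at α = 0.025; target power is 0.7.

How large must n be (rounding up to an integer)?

n = 8

Standardized effect: d = |μ₁ − μ₀| / σ = |165.7 − 162.7| / 3.3 = 0.9091
For power 0.7 need Φ(δ − z_{0.025}) = 0.7, so δ = z_{0.025} + z_{0.30} = 1.960 + 0.524 = 2.484.
δ = d·√n ⇒ n = (δ/d)² = (2.484 / 0.9091)² = 7.47.
Round up to the next whole unit.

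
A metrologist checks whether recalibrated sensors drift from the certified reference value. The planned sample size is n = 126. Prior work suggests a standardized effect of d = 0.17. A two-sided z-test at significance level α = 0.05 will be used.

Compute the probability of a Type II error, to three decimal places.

β ≈ 0.521

Noncentrality parameter: δ = d·√n = 0.17 × √126 = 1.9082
Critical value for a two-sided test at α = 0.05: z_{α/2} = 1.960.
Power = Φ(δ − 1.960) + Φ(−δ − 1.960) = Φ(-0.052) + Φ(-3.868) = 0.4794 + 0.0001 = 0.4794.
Type II error: β = 1 − power = 1 − 0.4794 = 0.5206.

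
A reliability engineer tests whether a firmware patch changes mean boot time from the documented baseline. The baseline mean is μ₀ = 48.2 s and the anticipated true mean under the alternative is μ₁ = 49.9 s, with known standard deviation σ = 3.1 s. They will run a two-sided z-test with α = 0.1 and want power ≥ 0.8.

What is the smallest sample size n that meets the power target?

n = 21

Standardized effect: d = |μ₁ − μ₀| / σ = |49.9 − 48.2| / 3.1 = 0.5484
Set Φ(δ − 1.645) = 0.8; then δ − 1.645 = Φ⁻¹(0.8) = 0.842, giving δ = 2.486.
(For δ > 0 the lower-tail rejection region contributes negligibly to power, so the one-term inversion is standard.)
δ = d·√n ⇒ n = (δ/d)² = (2.486 / 0.5484)² = 20.56.
Round up to the next whole unit.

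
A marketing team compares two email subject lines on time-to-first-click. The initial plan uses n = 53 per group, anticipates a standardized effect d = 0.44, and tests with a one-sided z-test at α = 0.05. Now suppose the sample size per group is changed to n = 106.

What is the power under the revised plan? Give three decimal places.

With n = 106 per group: δ = d·√(n/2) = 0.44 × √(106/2) = 3.2032. Critical value z_{0.05} = 1.645.
Revised power = P(Z > 1.645 − δ) = Φ(1.558) = 0.9404.

Power ≈ 0.940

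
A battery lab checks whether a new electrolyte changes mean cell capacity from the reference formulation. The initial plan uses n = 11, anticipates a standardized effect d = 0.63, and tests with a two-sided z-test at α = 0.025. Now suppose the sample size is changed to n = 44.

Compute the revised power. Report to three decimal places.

Power ≈ 0.974

With n = 44: δ = d·√n = 0.63 × √44 = 4.1789. Critical value z_{0.0125} = 2.241.
Revised power = Φ(δ − 2.241) + Φ(−δ − 2.241) = Φ(1.938) + Φ(-6.420) = 0.9737 + 0.0000 = 0.9737.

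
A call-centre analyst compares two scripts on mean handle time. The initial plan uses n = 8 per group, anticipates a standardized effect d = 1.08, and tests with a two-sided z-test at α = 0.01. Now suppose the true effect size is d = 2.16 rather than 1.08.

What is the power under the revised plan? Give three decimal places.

With d = 2.16: δ = d·√(n/2) = 2.16 × √(8/2) = 4.3200. Critical value z_{0.005} = 2.576.
Revised power = Φ(δ − 2.576) + Φ(−δ − 2.576) = Φ(1.744) + Φ(-6.896) = 0.9594 + 0.0000 = 0.9594.

Power ≈ 0.959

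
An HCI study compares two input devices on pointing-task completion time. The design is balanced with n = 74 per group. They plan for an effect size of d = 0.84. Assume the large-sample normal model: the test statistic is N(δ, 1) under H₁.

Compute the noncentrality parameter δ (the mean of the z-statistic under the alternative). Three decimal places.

δ ≈ 5.110

The noncentrality parameter scales effect size by the design's sample-size factor: δ = d·√(n/2) = 0.84 × √(74/2) = 5.1095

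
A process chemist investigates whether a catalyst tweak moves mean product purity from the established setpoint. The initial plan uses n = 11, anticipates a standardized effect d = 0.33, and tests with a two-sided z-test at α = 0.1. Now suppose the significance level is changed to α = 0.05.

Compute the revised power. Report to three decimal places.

δ = d·√n = 0.33 × √11 = 1.0945 (unchanged). New critical value: z_{0.025} = 1.960.
Revised power = Φ(δ − 1.960) + Φ(−δ − 1.960) = Φ(-0.865) + Φ(-3.054) = 0.1934 + 0.0011 = 0.1945.

Power ≈ 0.195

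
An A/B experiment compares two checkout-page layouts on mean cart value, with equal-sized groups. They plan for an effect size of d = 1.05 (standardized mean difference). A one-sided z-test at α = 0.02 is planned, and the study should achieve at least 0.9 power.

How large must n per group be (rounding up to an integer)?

n = 21 per group

For power 0.9 need Φ(δ − z_{0.02}) = 0.9, so δ = z_{0.02} + z_{0.10} = 2.054 + 1.282 = 3.335.
δ = d·√(n/2) ⇒ n = 2(δ/d)² = 2 × (3.335 / 1.05)² = 20.18.
Round up to the next whole unit.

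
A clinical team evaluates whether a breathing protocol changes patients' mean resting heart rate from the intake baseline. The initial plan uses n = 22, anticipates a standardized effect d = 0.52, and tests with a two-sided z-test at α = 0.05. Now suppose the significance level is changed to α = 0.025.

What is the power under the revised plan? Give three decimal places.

δ = d·√n = 0.52 × √22 = 2.4390 (unchanged). New critical value: z_{0.0125} = 2.241.
Revised power = Φ(δ − 2.241) + Φ(−δ − 2.241) = Φ(0.198) + Φ(-4.680) = 0.5783 + 0.0000 = 0.5783.

Power ≈ 0.578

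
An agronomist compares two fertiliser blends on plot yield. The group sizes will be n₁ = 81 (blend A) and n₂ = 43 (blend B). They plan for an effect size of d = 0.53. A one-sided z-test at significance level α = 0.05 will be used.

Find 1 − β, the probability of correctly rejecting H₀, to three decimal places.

Power ≈ 0.878

Noncentrality parameter: δ = d / √(1/n₁ + 1/n₂) = 0.53 / √(1/81 + 1/43) = 2.8089
One-sided α = 0.05 → critical value z_{0.05} = 1.645.
Power = P(Z > 1.645 − δ) = Φ(1.164) = 0.8778.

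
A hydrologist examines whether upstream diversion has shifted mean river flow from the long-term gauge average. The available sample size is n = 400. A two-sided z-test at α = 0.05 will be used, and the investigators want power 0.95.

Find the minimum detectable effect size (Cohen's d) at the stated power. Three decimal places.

d ≈ 0.180

Need Φ(δ − 1.960) = 0.95, so δ = 1.960 + 1.645 = 3.605.
(The second rejection-region term Φ(−δ − z_{α/2}) is negligible and dropped.)
δ = d·√n ⇒ d = δ/√n = 3.605/√400 = 0.1802.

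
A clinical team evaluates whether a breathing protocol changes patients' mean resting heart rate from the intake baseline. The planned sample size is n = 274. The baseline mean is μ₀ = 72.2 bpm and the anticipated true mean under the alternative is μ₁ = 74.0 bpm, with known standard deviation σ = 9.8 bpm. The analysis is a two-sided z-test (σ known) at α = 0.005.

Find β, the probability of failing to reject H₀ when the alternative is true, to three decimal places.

β ≈ 0.408

Standardized effect: d = |μ₁ − μ₀| / σ = |74.0 − 72.2| / 9.8 = 0.1837
Noncentrality parameter: δ = d·√n = 0.1837 × √274 = 3.0403
Two-sided α = 0.005 → critical value z_{0.0025} = 2.807.
Power = Φ(δ − 2.807) + Φ(−δ − 2.807) = Φ(0.233) + Φ(-5.847) = 0.5922 + 0.0000 = 0.5922.
Type II error: β = 1 − power = 1 − 0.5922 = 0.4078.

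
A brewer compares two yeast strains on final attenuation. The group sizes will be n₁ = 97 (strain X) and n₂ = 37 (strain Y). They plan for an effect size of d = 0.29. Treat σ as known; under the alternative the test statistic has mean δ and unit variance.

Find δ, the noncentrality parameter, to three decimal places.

δ ≈ 1.501

The noncentrality parameter scales effect size by the design's sample-size factor: δ = d / √(1/n₁ + 1/n₂) = 0.29 / √(1/97 + 1/37) = 1.5008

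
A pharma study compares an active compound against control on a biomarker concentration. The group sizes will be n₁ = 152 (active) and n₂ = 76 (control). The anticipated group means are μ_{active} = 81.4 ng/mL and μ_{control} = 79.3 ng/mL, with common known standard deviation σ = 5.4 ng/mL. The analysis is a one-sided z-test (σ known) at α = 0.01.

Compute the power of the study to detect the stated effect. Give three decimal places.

Standardized effect: d = |μ_{active} − μ_{control}| / σ = |81.4 − 79.3| / 5.4 = 0.3889
Noncentrality parameter: δ = d / √(1/n₁ + 1/n₂) = 0.3889 / √(1/152 + 1/76) = 2.7681
One-sided α = 0.01 → critical value z_{0.01} = 2.326.
Power = P(Z > 2.326 − δ) = Φ(0.442) = 0.6707.

Power ≈ 0.671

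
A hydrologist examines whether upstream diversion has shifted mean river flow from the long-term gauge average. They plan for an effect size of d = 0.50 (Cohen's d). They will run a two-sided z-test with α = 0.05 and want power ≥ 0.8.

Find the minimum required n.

For power 0.8 need Φ(δ − z_{0.025}) = 0.8, so δ = z_{0.025} + z_{0.20} = 1.960 + 0.842 = 2.802.
(Ignoring the negligible lower-tail rejection probability gives the usual closed-form inversion.)
δ = d·√n ⇒ n = (δ/d)² = (2.802 / 0.50)² = 31.40.
Rounding up, n = 32.

n = 32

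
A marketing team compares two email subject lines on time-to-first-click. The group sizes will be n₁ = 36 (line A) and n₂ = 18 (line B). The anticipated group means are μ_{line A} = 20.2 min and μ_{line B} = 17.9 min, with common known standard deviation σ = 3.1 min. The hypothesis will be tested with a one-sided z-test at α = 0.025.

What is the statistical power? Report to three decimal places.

Power ≈ 0.729

Standardized effect: d = |μ_{line A} − μ_{line B}| / σ = |20.2 − 17.9| / 3.1 = 0.7419
Noncentrality parameter: δ = d / √(1/n₁ + 1/n₂) = 0.7419 / √(1/36 + 1/18) = 2.5701
Critical value for a one-sided test at α = 0.025: z_α = 1.960.
Power = P(Z > 1.960 − δ) = Φ(0.610) = 0.7291.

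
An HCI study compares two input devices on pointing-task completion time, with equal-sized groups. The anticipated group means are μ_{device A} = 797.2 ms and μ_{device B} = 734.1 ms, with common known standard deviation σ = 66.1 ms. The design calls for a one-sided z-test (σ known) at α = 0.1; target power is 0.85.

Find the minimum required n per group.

n = 12 per group

Standardized effect: d = |μ_{device A} − μ_{device B}| / σ = |797.2 − 734.1| / 66.1 = 0.9546
For power 0.85 need Φ(δ − z_{0.1}) = 0.85, so δ = z_{0.1} + z_{0.15} = 1.282 + 1.036 = 2.318.
δ = d·√(n/2) ⇒ n = 2(δ/d)² = 2 × (2.318 / 0.9546)² = 11.79.
Round up to the next whole unit.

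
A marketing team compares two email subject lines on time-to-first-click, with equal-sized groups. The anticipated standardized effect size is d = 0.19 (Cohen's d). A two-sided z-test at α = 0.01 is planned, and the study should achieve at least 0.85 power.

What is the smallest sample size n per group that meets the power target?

For power 0.85 need Φ(δ − z_{0.005}) = 0.85, so δ = z_{0.005} + z_{0.15} = 2.576 + 1.036 = 3.612.
(For δ > 0 the lower-tail rejection region contributes negligibly to power, so the one-term inversion is standard.)
δ = d·√(n/2) ⇒ n = 2(δ/d)² = 2 × (3.612 / 0.19)² = 722.91.
Round up to the next whole unit.

n = 723 per group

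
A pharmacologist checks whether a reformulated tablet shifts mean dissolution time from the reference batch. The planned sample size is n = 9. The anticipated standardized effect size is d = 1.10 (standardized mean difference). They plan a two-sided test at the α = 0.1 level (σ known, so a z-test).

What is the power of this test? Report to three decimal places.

Power ≈ 0.951

Noncentrality parameter: δ = d·√n = 1.10 × √9 = 3.3000
Two-sided α = 0.1 → critical value z_{0.05} = 1.645.
Power = Φ(δ − 1.645) + Φ(−δ − 1.645) = Φ(1.655) + Φ(-4.945) = 0.9511 + 0.0000 = 0.9511.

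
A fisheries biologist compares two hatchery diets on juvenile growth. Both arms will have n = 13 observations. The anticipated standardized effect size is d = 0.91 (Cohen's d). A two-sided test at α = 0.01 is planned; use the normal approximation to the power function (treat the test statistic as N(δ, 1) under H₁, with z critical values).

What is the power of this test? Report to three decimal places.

Noncentrality parameter: δ = d·√(n/2) = 0.91 × √(13/2) = 2.3201
Two-sided α = 0.01 → critical value z_{0.005} = 2.576.
Power = Φ(δ − 2.576) + Φ(−δ − 2.576) = Φ(-0.256) + Φ(-4.896) = 0.3991 + 0.0000 = 0.3991.

Power ≈ 0.399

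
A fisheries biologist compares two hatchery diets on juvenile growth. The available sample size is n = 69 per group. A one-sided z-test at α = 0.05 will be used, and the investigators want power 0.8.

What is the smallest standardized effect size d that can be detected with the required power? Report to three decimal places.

Need Φ(δ − 1.645) = 0.8, so δ = 1.645 + 0.842 = 2.486.
δ = d·√(n/2) ⇒ d = δ/√(n/2) = 2.486/√(69/2) = 0.4233.

d ≈ 0.423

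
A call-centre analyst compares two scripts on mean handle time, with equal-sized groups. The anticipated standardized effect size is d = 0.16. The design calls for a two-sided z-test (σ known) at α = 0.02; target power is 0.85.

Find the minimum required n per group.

n = 884 per group

Set Φ(δ − 2.326) = 0.85; then δ − 2.326 = Φ⁻¹(0.85) = 1.036, giving δ = 3.363.
(The Φ(−δ − z_{α/2}) term is vanishingly small for δ > 0 and is dropped in the standard sample-size formula.)
δ = d·√(n/2) ⇒ n = 2(δ/d)² = 2 × (3.363 / 0.16)² = 883.46.
Round up to the next whole unit.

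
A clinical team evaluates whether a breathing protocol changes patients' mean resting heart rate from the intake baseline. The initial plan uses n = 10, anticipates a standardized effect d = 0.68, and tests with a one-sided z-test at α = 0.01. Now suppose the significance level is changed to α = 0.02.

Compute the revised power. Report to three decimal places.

Power ≈ 0.538

δ = d·√n = 0.68 × √10 = 2.1503 (unchanged). New critical value: z_{0.02} = 2.054.
Revised power = P(Z > 2.054 − δ) = Φ(0.097) = 0.5385.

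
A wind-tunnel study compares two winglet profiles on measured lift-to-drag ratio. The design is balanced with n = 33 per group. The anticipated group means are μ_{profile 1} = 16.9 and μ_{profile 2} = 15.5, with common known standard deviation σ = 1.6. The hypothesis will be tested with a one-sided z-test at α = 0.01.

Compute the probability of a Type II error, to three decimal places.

β ≈ 0.110

Standardized effect: d = |μ_{profile 1} − μ_{profile 2}| / σ = |16.9 − 15.5| / 1.6 = 0.8750
Noncentrality parameter: δ = d·√(n/2) = 0.8750 × √(33/2) = 3.5543
Critical value for a one-sided test at α = 0.01: z_α = 2.326.
Power = Φ(δ − 2.326) = Φ(1.228) = 0.8903.
Type II error: β = 1 − power = 1 − 0.8903 = 0.1097.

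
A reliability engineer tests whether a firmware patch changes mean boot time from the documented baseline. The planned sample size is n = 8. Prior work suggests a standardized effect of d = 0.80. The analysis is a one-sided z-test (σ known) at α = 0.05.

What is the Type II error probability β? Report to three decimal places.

β ≈ 0.268

Noncentrality parameter: δ = d·√n = 0.80 × √8 = 2.2627
One-sided α = 0.05 → critical value z_{0.05} = 1.645.
Power = Φ(δ − 1.645) = Φ(0.618) = 0.7317.
Type II error: β = 1 − power = 1 − 0.7317 = 0.2683.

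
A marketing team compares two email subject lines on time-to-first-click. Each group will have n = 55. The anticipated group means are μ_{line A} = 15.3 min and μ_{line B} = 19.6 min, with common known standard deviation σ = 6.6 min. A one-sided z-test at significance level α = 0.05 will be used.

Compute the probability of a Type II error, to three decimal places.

β ≈ 0.038

Standardized effect: d = |μ_{line A} − μ_{line B}| / σ = |15.3 − 19.6| / 6.6 = 0.6515
Noncentrality parameter: δ = d·√(n/2) = 0.6515 × √(55/2) = 3.4166
Critical value for a one-sided test at α = 0.05: z_α = 1.645.
Power = P(Z > 1.645 − δ) = Φ(1.772) = 0.9618.
Type II error: β = 1 − power = 1 − 0.9618 = 0.0382.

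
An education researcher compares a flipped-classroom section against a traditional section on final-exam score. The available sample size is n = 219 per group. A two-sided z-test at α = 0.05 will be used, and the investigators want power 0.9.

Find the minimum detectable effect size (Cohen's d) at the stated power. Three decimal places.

Required noncentrality: δ = z_{0.025} + z_{0.10} = 1.960 + 1.282 = 3.242.
(The second rejection-region term Φ(−δ − z_{α/2}) is negligible and dropped.)
δ = d·√(n/2) ⇒ d = δ/√(n/2) = 3.242/√(219/2) = 0.3098.

d ≈ 0.310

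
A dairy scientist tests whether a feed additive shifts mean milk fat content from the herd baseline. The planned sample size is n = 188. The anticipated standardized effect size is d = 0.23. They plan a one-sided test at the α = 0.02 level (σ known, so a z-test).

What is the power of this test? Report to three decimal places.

Noncentrality parameter: δ = d·√n = 0.23 × √188 = 3.1536
Critical value for a one-sided test at α = 0.02: z_α = 2.054.
Power = P(Z > 2.054 − δ) = Φ(1.100) = 0.8643.

Power ≈ 0.864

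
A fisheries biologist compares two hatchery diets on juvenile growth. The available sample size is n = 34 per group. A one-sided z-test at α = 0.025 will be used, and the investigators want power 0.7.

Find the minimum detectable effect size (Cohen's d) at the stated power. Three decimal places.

Required noncentrality: δ = z_{0.025} + z_{0.30} = 1.960 + 0.524 = 2.484.
δ = d·√(n/2) ⇒ d = δ/√(n/2) = 2.484/√(34/2) = 0.6025.

d ≈ 0.603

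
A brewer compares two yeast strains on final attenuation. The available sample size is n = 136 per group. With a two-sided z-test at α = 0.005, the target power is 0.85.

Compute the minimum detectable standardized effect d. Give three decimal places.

d ≈ 0.466

Need Φ(δ − 2.807) = 0.85, so δ = 2.807 + 1.036 = 3.843.
(The second rejection-region term Φ(−δ − z_{α/2}) is negligible and dropped.)
δ = d·√(n/2) ⇒ d = δ/√(n/2) = 3.843/√(136/2) = 0.4661.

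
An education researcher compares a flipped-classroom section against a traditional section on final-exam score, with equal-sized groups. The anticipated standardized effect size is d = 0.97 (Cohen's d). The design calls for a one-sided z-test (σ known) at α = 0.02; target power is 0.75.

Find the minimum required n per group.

n = 16 per group

Set Φ(δ − 2.054) = 0.75; then δ − 2.054 = Φ⁻¹(0.75) = 0.674, giving δ = 2.728.
δ = d·√(n/2) ⇒ n = 2(δ/d)² = 2 × (2.728 / 0.97)² = 15.82.
Round up to the next whole unit.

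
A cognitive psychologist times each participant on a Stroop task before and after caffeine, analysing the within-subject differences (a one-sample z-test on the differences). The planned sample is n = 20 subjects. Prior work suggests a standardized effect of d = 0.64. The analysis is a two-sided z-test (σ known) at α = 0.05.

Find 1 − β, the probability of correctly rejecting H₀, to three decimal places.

Power ≈ 0.817

Noncentrality parameter: δ = d·√n = 0.64 × √20 = 2.8622
Two-sided α = 0.05 → critical value z_{0.025} = 1.960.
Power = Φ(δ − 1.960) + Φ(−δ − 1.960) = Φ(0.902) + Φ(-4.822) = 0.8165 + 0.0000 = 0.8165.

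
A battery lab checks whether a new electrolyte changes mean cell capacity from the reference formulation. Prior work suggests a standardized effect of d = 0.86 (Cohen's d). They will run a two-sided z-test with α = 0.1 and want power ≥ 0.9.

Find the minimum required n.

Set Φ(δ − 1.645) = 0.9; then δ − 1.645 = Φ⁻¹(0.9) = 1.282, giving δ = 2.926.
(Ignoring the negligible lower-tail rejection probability gives the usual closed-form inversion.)
δ = d·√n ⇒ n = (δ/d)² = (2.926 / 0.86)² = 11.58.
Rounding up, n = 12.

n = 12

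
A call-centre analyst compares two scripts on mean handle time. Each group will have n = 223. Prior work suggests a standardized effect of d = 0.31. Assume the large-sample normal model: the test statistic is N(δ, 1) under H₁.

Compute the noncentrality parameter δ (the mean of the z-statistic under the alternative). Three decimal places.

δ ≈ 3.273

The noncentrality parameter scales effect size by the design's sample-size factor: δ = d·√(n/2) = 0.31 × √(223/2) = 3.2734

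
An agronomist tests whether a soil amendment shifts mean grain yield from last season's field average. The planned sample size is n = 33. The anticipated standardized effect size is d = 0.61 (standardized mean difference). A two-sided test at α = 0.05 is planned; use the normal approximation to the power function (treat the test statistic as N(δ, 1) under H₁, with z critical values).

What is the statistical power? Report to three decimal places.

Power ≈ 0.939

Noncentrality parameter: δ = d·√n = 0.61 × √33 = 3.5042
Two-sided α = 0.05 → critical value z_{0.025} = 1.960.
Power = Φ(δ − 1.960) + Φ(−δ − 1.960) = Φ(1.544) + Φ(-5.464) = 0.9387 + 0.0000 = 0.9387.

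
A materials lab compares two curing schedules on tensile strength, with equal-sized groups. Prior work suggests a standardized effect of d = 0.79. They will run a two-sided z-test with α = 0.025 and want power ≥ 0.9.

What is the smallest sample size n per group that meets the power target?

n = 40 per group

For power 0.9 need Φ(δ − z_{0.0125}) = 0.9, so δ = z_{0.0125} + z_{0.10} = 2.241 + 1.282 = 3.523.
(For δ > 0 the lower-tail rejection region contributes negligibly to power, so the one-term inversion is standard.)
δ = d·√(n/2) ⇒ n = 2(δ/d)² = 2 × (3.523 / 0.79)² = 39.77.
Rounding up, n = 40 per group.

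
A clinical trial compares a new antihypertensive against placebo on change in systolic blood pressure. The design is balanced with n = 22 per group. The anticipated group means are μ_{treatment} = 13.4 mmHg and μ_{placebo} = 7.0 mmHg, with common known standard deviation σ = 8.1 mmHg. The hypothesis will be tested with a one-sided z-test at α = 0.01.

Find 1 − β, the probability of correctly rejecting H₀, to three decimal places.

Standardized effect: d = |μ_{treatment} − μ_{placebo}| / σ = |13.4 − 7.0| / 8.1 = 0.7901
Noncentrality parameter: δ = d·√(n/2) = 0.7901 × √(22/2) = 2.6205
One-sided α = 0.01 → critical value z_{0.01} = 2.326.
Power = Φ(δ − 2.326) = Φ(0.294) = 0.6157.

Power ≈ 0.616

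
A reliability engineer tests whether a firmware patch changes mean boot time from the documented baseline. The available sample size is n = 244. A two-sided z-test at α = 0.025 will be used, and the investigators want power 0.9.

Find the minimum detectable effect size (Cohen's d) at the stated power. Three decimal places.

d ≈ 0.226

Need Φ(δ − 2.241) = 0.9, so δ = 2.241 + 1.282 = 3.523.
(Lower-tail contribution to power is negligible for δ > 0.)
δ = d·√n ⇒ d = δ/√n = 3.523/√244 = 0.2255.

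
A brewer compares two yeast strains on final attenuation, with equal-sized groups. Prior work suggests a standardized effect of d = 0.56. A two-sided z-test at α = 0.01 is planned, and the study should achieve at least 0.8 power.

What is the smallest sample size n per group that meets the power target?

n = 75 per group

Set Φ(δ − 2.576) = 0.8; then δ − 2.576 = Φ⁻¹(0.8) = 0.842, giving δ = 3.417.
(For δ > 0 the lower-tail rejection region contributes negligibly to power, so the one-term inversion is standard.)
δ = d·√(n/2) ⇒ n = 2(δ/d)² = 2 × (3.417 / 0.56)² = 74.48.
Rounding up, n = 75 per group.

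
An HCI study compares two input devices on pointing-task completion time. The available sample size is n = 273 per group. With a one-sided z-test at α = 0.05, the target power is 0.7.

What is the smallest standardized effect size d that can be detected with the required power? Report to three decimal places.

d ≈ 0.186

Need Φ(δ − 1.645) = 0.7, so δ = 1.645 + 0.524 = 2.169.
δ = d·√(n/2) ⇒ d = δ/√(n/2) = 2.169/√(273/2) = 0.1857.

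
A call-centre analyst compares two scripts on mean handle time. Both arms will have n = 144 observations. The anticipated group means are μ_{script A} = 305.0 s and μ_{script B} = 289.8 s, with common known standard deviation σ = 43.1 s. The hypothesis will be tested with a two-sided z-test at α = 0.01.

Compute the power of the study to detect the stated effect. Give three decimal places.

Power ≈ 0.662

Standardized effect: d = |μ_{script A} − μ_{script B}| / σ = |305.0 − 289.8| / 43.1 = 0.3527
Noncentrality parameter: δ = d·√(n/2) = 0.3527 × √(144/2) = 2.9925
Two-sided α = 0.01 → critical value z_{0.005} = 2.576.
Power = Φ(δ − 2.576) + Φ(−δ − 2.576) = Φ(0.417) + Φ(-5.568) = 0.6615 + 0.0000 = 0.6615.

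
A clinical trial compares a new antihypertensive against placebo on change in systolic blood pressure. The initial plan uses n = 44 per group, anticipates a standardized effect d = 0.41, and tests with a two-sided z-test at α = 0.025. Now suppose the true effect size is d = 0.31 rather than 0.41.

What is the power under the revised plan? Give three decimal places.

Power ≈ 0.216

With d = 0.31: δ = d·√(n/2) = 0.31 × √(44/2) = 1.4540. Critical value z_{0.0125} = 2.241.
Revised power = Φ(δ − 2.241) + Φ(−δ − 2.241) = Φ(-0.787) + Φ(-3.695) = 0.2155 + 0.0001 = 0.2156.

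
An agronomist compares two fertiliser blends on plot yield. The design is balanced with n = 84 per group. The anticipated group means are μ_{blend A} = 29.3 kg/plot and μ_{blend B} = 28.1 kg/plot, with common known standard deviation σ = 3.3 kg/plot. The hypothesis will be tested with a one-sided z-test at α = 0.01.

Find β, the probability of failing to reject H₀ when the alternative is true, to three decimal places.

β ≈ 0.488

Standardized effect: d = |μ_{blend A} − μ_{blend B}| / σ = |29.3 − 28.1| / 3.3 = 0.3636
Noncentrality parameter: δ = d·√(n/2) = 0.3636 × √(84/2) = 2.3566
One-sided α = 0.01 → critical value z_{0.01} = 2.326.
Power = P(Z > 2.326 − δ) = Φ(0.030) = 0.5121.
Type II error: β = 1 − power = 1 − 0.5121 = 0.4879.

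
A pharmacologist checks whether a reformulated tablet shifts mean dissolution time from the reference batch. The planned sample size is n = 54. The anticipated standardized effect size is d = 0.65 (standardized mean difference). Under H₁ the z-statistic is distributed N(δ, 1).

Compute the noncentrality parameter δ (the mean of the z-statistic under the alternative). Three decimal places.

The noncentrality parameter scales effect size by the design's sample-size factor: δ = d·√n = 0.65 × √54 = 4.7765

δ ≈ 4.777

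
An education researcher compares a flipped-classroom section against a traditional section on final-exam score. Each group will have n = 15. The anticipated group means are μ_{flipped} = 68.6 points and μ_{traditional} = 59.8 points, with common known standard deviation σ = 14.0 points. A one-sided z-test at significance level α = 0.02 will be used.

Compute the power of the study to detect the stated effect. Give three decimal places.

Power ≈ 0.370

Standardized effect: d = |μ_{flipped} − μ_{traditional}| / σ = |68.6 − 59.8| / 14.0 = 0.6286
Noncentrality parameter: δ = d·√(n/2) = 0.6286 × √(15/2) = 1.7214
One-sided α = 0.02 → critical value z_{0.02} = 2.054.
Power = Φ(δ − 2.054) = Φ(-0.332) = 0.3698.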